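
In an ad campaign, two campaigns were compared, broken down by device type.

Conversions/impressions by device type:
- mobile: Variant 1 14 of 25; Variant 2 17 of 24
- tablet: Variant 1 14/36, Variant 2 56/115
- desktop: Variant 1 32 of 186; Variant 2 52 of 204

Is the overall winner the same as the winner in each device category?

Mobile: Variant 1 14/25 = 56.0%, Variant 2 17/24 = 70.8% → Variant 2
Tablet: Variant 1 14/36 = 38.9%, Variant 2 56/115 = 48.7% → Variant 2
Desktop: Variant 1 32/186 = 17.2%, Variant 2 52/204 = 25.5% → Variant 2
Overall: Variant 1 60/247 = 24.3%, Variant 2 125/343 = 36.4% → Variant 2
Variant 2 wins overall and in every device group — no reversal.

Yes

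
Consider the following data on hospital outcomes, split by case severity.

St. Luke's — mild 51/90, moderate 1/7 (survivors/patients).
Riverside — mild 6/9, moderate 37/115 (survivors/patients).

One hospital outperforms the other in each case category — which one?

Riverside

Mild: St. Luke's 51/90 = 56.7%, Riverside 6/9 = 66.7% → Riverside
Moderate: St. Luke's 1/7 = 14.3%, Riverside 37/115 = 32.2% → Riverside
Riverside has the higher rate in both groups.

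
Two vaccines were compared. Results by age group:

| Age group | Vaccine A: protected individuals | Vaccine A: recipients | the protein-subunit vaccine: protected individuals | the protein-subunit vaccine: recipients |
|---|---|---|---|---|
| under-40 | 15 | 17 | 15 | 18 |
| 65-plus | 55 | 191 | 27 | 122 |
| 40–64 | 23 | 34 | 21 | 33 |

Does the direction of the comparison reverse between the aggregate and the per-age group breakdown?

Under-40: Vaccine A 15/17 = 88.2%, the protein-subunit vaccine 15/18 = 83.3% → Vaccine A
65-plus: Vaccine A 55/191 = 28.8%, the protein-subunit vaccine 27/122 = 22.1% → Vaccine A
40–64: Vaccine A 23/34 = 67.6%, the protein-subunit vaccine 21/33 = 63.6% → Vaccine A
Overall: Vaccine A 93/242 = 38.4%, the protein-subunit vaccine 63/173 = 36.4% → Vaccine A
Vaccine A wins overall and in every age group — no reversal.

No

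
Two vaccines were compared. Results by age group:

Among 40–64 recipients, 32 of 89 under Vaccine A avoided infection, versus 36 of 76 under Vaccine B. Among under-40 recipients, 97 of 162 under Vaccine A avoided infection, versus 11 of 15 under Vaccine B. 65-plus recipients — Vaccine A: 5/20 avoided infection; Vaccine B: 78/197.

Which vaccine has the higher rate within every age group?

40–64: Vaccine A 32/89 = 36.0%, Vaccine B 36/76 = 47.4% → Vaccine B
Under-40: Vaccine A 97/162 = 59.9%, Vaccine B 11/15 = 73.3% → Vaccine B
65-plus: Vaccine A 5/20 = 25.0%, Vaccine B 78/197 = 39.6% → Vaccine B
Vaccine B has the higher rate in all 3 groups.

Vaccine B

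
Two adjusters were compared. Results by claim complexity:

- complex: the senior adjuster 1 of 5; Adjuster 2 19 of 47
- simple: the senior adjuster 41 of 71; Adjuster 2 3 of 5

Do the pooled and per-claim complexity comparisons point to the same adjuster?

Complex: the senior adjuster 1/5 = 20.0%, Adjuster 2 19/47 = 40.4% → Adjuster 2
Simple: the senior adjuster 41/71 = 57.7%, Adjuster 2 3/5 = 60.0% → Adjuster 2
Overall: the senior adjuster 42/76 = 55.3%, Adjuster 2 22/52 = 42.3% → the senior adjuster
Adjuster 2 wins each claim group but the senior adjuster wins overall — the comparison reverses. Adjuster 2's claims skew toward complex, which has a lower base rate.

No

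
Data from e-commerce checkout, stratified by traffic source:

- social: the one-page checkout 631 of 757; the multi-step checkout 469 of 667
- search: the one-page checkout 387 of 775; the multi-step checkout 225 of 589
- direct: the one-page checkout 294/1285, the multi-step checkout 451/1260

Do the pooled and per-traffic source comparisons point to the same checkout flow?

No

Social: the one-page checkout 631/757 = 83.4%, the multi-step checkout 469/667 = 70.3% → the one-page checkout
Search: the one-page checkout 387/775 = 49.9%, the multi-step checkout 225/589 = 38.2% → the one-page checkout
Direct: the one-page checkout 294/1285 = 22.9%, the multi-step checkout 451/1260 = 35.8% → the multi-step checkout
Overall: the one-page checkout 1312/2817 = 46.6%, the multi-step checkout 1145/2516 = 45.5% → the one-page checkout
Neither sweeps: the one-page checkout wins 2 of 3 groups, the multi-step checkout wins 1. The one-page checkout wins overall but not every group — no Simpson reversal.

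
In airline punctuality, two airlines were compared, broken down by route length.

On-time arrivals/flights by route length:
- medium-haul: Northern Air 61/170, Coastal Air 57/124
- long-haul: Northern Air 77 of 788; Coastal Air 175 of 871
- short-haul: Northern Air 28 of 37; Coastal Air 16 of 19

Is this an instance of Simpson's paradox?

No

Medium-haul: Northern Air 61/170 = 35.9%, Coastal Air 57/124 = 46.0% → Coastal Air
Long-haul: Northern Air 77/788 = 9.8%, Coastal Air 175/871 = 20.1% → Coastal Air
Short-haul: Northern Air 28/37 = 75.7%, Coastal Air 16/19 = 84.2% → Coastal Air
Overall: Northern Air 166/995 = 16.7%, Coastal Air 248/1014 = 24.5% → Coastal Air
Coastal Air wins overall and in every route group — no reversal.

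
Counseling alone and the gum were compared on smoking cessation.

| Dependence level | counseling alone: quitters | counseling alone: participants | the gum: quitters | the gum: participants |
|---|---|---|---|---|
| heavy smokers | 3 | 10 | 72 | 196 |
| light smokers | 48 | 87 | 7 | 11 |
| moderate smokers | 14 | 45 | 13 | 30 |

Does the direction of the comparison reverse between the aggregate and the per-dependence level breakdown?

Yes

Heavy smokers: counseling alone 3/10 = 30.0%, the gum 72/196 = 36.7% → the gum
Light smokers: counseling alone 48/87 = 55.2%, the gum 7/11 = 63.6% → the gum
Moderate smokers: counseling alone 14/45 = 31.1%, the gum 13/30 = 43.3% → the gum
Overall: counseling alone 65/142 = 45.8%, the gum 92/237 = 38.8% → counseling alone
The gum wins each dependence group but counseling alone wins overall — the comparison reverses. The gum's participants skew toward heavy smokers, which has a lower base rate.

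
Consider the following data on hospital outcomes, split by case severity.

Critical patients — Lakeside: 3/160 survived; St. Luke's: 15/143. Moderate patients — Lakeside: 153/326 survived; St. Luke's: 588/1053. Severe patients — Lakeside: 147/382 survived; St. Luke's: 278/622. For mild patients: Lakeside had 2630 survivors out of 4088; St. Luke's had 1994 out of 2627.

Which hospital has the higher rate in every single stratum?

Critical: Lakeside 3/160 = 1.9%, St. Luke's 15/143 = 10.5% → St. Luke's
Moderate: Lakeside 153/326 = 46.9%, St. Luke's 588/1053 = 55.8% → St. Luke's
Severe: Lakeside 147/382 = 38.5%, St. Luke's 278/622 = 44.7% → St. Luke's
Mild: Lakeside 2630/4088 = 64.3%, St. Luke's 1994/2627 = 75.9% → St. Luke's
St. Luke's has the higher rate in all 4 groups.

St. Luke's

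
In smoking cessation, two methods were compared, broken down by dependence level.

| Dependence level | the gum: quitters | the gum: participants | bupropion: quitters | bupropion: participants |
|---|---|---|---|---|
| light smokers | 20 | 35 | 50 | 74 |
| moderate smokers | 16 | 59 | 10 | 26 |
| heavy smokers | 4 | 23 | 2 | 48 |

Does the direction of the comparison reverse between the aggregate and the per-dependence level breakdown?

No

Light smokers: the gum 20/35 = 57.1%, bupropion 50/74 = 67.6% → bupropion
Moderate smokers: the gum 16/59 = 27.1%, bupropion 10/26 = 38.5% → bupropion
Heavy smokers: the gum 4/23 = 17.4%, bupropion 2/48 = 4.2% → the gum
Overall: the gum 40/117 = 34.2%, bupropion 62/148 = 41.9% → bupropion
Neither sweeps: the gum wins 1 of 3 groups, bupropion wins 2. Bupropion wins overall but not every group — no Simpson reversal.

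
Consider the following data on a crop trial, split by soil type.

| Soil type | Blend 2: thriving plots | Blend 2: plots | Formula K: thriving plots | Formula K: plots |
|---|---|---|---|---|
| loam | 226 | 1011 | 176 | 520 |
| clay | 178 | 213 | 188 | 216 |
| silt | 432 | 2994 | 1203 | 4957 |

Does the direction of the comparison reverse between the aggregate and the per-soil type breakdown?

Loam: Blend 2 226/1011 = 22.4%, Formula K 176/520 = 33.8% → Formula K
Clay: Blend 2 178/213 = 83.6%, Formula K 188/216 = 87.0% → Formula K
Silt: Blend 2 432/2994 = 14.4%, Formula K 1203/4957 = 24.3% → Formula K
Overall: Blend 2 836/4218 = 19.8%, Formula K 1567/5693 = 27.5% → Formula K
Formula K wins overall and in every soil group — no reversal.

No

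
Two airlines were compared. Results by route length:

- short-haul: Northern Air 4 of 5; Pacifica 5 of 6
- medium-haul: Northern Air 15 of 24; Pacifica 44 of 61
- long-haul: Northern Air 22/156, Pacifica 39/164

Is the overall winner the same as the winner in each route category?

Short-haul: Northern Air 4/5 = 80.0%, Pacifica 5/6 = 83.3% → Pacifica
Medium-haul: Northern Air 15/24 = 62.5%, Pacifica 44/61 = 72.1% → Pacifica
Long-haul: Northern Air 22/156 = 14.1%, Pacifica 39/164 = 23.8% → Pacifica
Overall: Northern Air 41/185 = 22.2%, Pacifica 88/231 = 38.1% → Pacifica
Pacifica wins overall and in every route group — no reversal.

Yes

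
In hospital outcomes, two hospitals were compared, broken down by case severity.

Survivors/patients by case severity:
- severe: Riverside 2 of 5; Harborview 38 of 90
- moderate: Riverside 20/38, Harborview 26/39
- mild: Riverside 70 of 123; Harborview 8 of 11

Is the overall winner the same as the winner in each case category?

No

Severe: Riverside 2/5 = 40.0%, Harborview 38/90 = 42.2% → Harborview
Moderate: Riverside 20/38 = 52.6%, Harborview 26/39 = 66.7% → Harborview
Mild: Riverside 70/123 = 56.9%, Harborview 8/11 = 72.7% → Harborview
Overall: Riverside 92/166 = 55.4%, Harborview 72/140 = 51.4% → Riverside
Harborview wins each case group but Riverside wins overall — the comparison reverses. Harborview's patients skew toward severe, which has a lower base rate.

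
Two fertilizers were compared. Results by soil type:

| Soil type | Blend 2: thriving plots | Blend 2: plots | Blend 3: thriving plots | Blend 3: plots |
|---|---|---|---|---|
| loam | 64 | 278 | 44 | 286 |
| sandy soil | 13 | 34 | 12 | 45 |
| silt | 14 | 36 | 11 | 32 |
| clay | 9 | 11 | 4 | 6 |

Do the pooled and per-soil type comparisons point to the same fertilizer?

Loam: Blend 2 64/278 = 23.0%, Blend 3 44/286 = 15.4% → Blend 2
Sandy soil: Blend 2 13/34 = 38.2%, Blend 3 12/45 = 26.7% → Blend 2
Silt: Blend 2 14/36 = 38.9%, Blend 3 11/32 = 34.4% → Blend 2
Clay: Blend 2 9/11 = 81.8%, Blend 3 4/6 = 66.7% → Blend 2
Overall: Blend 2 100/359 = 27.9%, Blend 3 71/369 = 19.2% → Blend 2
Blend 2 wins overall and in every soil group — no reversal.

Yes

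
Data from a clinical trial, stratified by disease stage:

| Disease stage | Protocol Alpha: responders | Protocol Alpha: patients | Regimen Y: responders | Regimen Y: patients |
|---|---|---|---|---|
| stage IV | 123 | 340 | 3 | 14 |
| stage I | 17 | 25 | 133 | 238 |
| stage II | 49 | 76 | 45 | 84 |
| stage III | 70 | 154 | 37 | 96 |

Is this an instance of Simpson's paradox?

Yes

Stage IV: Protocol Alpha 123/340 = 36.2%, Regimen Y 3/14 = 21.4% → Protocol Alpha
Stage I: Protocol Alpha 17/25 = 68.0%, Regimen Y 133/238 = 55.9% → Protocol Alpha
Stage II: Protocol Alpha 49/76 = 64.5%, Regimen Y 45/84 = 53.6% → Protocol Alpha
Stage III: Protocol Alpha 70/154 = 45.5%, Regimen Y 37/96 = 38.5% → Protocol Alpha
Overall: Protocol Alpha 259/595 = 43.5%, Regimen Y 218/432 = 50.5% → Regimen Y
Protocol Alpha wins each disease group but Regimen Y wins overall — the comparison reverses. Protocol Alpha's patients skew toward stage IV, which has a lower base rate.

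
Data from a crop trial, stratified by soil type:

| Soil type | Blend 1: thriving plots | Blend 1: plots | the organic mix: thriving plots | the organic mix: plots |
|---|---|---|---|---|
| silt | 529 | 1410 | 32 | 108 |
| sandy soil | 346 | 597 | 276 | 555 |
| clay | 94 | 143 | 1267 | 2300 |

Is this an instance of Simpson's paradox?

Yes

Silt: Blend 1 529/1410 = 37.5%, the organic mix 32/108 = 29.6% → Blend 1
Sandy soil: Blend 1 346/597 = 58.0%, the organic mix 276/555 = 49.7% → Blend 1
Clay: Blend 1 94/143 = 65.7%, the organic mix 1267/2300 = 55.1% → Blend 1
Overall: Blend 1 969/2150 = 45.1%, the organic mix 1575/2963 = 53.2% → the organic mix
Blend 1 wins each soil group but the organic mix wins overall — the comparison reverses. Blend 1's plots skew toward silt, which has a lower base rate.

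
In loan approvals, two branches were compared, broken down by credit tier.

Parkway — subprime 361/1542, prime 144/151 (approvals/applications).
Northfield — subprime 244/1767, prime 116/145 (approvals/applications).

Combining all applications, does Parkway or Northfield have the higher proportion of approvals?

Parkway

Subprime: Parkway 361/1542 = 23.4%, Northfield 244/1767 = 13.8% → Parkway
Prime: Parkway 144/151 = 95.4%, Northfield 116/145 = 80.0% → Parkway
Overall: Parkway 505/1693 = 29.8%, Northfield 360/1912 = 18.8% → Parkway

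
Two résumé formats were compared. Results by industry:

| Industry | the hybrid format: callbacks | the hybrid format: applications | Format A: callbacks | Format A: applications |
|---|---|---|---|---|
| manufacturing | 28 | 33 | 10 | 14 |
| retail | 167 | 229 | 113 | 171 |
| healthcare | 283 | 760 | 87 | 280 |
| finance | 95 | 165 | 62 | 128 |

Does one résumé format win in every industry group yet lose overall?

No

Manufacturing: the hybrid format 28/33 = 84.8%, Format A 10/14 = 71.4% → the hybrid format
Retail: the hybrid format 167/229 = 72.9%, Format A 113/171 = 66.1% → the hybrid format
Healthcare: the hybrid format 283/760 = 37.2%, Format A 87/280 = 31.1% → the hybrid format
Finance: the hybrid format 95/165 = 57.6%, Format A 62/128 = 48.4% → the hybrid format
Overall: the hybrid format 573/1187 = 48.3%, Format A 272/593 = 45.9% → the hybrid format
The hybrid format wins overall and in every industry group — no reversal.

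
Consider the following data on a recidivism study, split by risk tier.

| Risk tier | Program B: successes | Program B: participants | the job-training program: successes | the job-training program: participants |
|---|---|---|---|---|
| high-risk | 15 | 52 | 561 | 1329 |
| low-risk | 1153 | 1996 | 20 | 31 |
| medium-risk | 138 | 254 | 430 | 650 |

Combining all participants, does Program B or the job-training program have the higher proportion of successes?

High-risk: Program B 15/52 = 28.8%, the job-training program 561/1329 = 42.2% → the job-training program
Low-risk: Program B 1153/1996 = 57.8%, the job-training program 20/31 = 64.5% → the job-training program
Medium-risk: Program B 138/254 = 54.3%, the job-training program 430/650 = 66.2% → the job-training program
Overall: Program B 1306/2302 = 56.7%, the job-training program 1011/2010 = 50.3% → Program B
(The job-training program wins every risk group but Program B wins overall — the job-training program's participants skew toward the low-rate high-risk group.)

Program B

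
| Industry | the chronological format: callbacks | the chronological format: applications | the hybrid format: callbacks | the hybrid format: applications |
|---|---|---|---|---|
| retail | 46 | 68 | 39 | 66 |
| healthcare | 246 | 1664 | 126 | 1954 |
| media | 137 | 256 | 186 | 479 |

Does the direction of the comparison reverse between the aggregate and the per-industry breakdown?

Retail: the chronological format 46/68 = 67.6%, the hybrid format 39/66 = 59.1% → the chronological format
Healthcare: the chronological format 246/1664 = 14.8%, the hybrid format 126/1954 = 6.4% → the chronological format
Media: the chronological format 137/256 = 53.5%, the hybrid format 186/479 = 38.8% → the chronological format
Overall: the chronological format 429/1988 = 21.6%, the hybrid format 351/2499 = 14.0% → the chronological format
The chronological format wins overall and in every industry group — no reversal.

No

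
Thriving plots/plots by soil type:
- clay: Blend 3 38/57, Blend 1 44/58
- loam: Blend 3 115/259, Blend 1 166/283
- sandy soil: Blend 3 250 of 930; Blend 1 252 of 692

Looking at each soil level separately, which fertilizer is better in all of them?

Clay: Blend 3 38/57 = 66.7%, Blend 1 44/58 = 75.9% → Blend 1
Loam: Blend 3 115/259 = 44.4%, Blend 1 166/283 = 58.7% → Blend 1
Sandy soil: Blend 3 250/930 = 26.9%, Blend 1 252/692 = 36.4% → Blend 1
Blend 1 has the higher rate in all 3 groups.

Blend 1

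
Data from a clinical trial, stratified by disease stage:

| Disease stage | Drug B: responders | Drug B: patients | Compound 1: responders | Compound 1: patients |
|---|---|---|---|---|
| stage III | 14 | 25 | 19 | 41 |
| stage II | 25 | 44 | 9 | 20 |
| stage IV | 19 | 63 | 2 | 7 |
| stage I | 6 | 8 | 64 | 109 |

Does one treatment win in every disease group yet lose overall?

Stage III: Drug B 14/25 = 56.0%, Compound 1 19/41 = 46.3% → Drug B
Stage II: Drug B 25/44 = 56.8%, Compound 1 9/20 = 45.0% → Drug B
Stage IV: Drug B 19/63 = 30.2%, Compound 1 2/7 = 28.6% → Drug B
Stage I: Drug B 6/8 = 75.0%, Compound 1 64/109 = 58.7% → Drug B
Overall: Drug B 64/140 = 45.7%, Compound 1 94/177 = 53.1% → Compound 1
Drug B wins each disease group but Compound 1 wins overall — the comparison reverses. Drug B's patients skew toward stage IV, which has a lower base rate.

Yes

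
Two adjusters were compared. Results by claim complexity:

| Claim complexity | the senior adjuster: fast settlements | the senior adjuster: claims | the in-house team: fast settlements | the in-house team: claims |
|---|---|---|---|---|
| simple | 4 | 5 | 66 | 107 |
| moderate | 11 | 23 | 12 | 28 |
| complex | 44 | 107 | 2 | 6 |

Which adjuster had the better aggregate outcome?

the in-house team

Simple: the senior adjuster 4/5 = 80.0%, the in-house team 66/107 = 61.7% → the senior adjuster
Moderate: the senior adjuster 11/23 = 47.8%, the in-house team 12/28 = 42.9% → the senior adjuster
Complex: the senior adjuster 44/107 = 41.1%, the in-house team 2/6 = 33.3% → the senior adjuster
Overall: the senior adjuster 59/135 = 43.7%, the in-house team 80/141 = 56.7% → the in-house team
(The senior adjuster wins every claim group but the in-house team wins overall — the senior adjuster's claims skew toward the low-rate complex group.)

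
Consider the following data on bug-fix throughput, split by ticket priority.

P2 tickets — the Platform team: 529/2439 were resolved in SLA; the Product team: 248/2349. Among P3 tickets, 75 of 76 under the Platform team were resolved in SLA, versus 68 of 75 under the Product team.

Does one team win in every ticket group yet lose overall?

P2: the Platform team 529/2439 = 21.7%, the Product team 248/2349 = 10.6% → the Platform team
P3: the Platform team 75/76 = 98.7%, the Product team 68/75 = 90.7% → the Platform team
Overall: the Platform team 604/2515 = 24.0%, the Product team 316/2424 = 13.0% → the Platform team
The Platform team wins overall and in every ticket group — no reversal.

No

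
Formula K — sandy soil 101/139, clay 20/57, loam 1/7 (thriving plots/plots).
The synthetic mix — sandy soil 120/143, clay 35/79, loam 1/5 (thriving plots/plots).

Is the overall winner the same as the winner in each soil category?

Yes

Sandy soil: Formula K 101/139 = 72.7%, the synthetic mix 120/143 = 83.9% → the synthetic mix
Clay: Formula K 20/57 = 35.1%, the synthetic mix 35/79 = 44.3% → the synthetic mix
Loam: Formula K 1/7 = 14.3%, the synthetic mix 1/5 = 20.0% → the synthetic mix
Overall: Formula K 122/203 = 60.1%, the synthetic mix 156/227 = 68.7% → the synthetic mix
The synthetic mix wins overall and in every soil group — no reversal.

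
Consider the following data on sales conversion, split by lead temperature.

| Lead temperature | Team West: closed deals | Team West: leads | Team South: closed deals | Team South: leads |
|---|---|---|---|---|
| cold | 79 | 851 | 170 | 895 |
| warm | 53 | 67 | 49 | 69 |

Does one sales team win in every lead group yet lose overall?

No

Cold: Team West 79/851 = 9.3%, Team South 170/895 = 19.0% → Team South
Warm: Team West 53/67 = 79.1%, Team South 49/69 = 71.0% → Team West
Overall: Team West 132/918 = 14.4%, Team South 219/964 = 22.7% → Team South
Neither sweeps: Team West wins 1 of 2 groups, Team South wins 1. Team South wins overall but not every group — no Simpson reversal.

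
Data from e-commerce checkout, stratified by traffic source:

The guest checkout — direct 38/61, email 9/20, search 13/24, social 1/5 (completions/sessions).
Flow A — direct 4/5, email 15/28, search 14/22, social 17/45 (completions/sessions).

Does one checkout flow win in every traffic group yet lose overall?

Yes

Direct: the guest checkout 38/61 = 62.3%, Flow A 4/5 = 80.0% → Flow A
Email: the guest checkout 9/20 = 45.0%, Flow A 15/28 = 53.6% → Flow A
Search: the guest checkout 13/24 = 54.2%, Flow A 14/22 = 63.6% → Flow A
Social: the guest checkout 1/5 = 20.0%, Flow A 17/45 = 37.8% → Flow A
Overall: the guest checkout 61/110 = 55.5%, Flow A 50/100 = 50.0% → the guest checkout
Flow A wins each traffic group but the guest checkout wins overall — the comparison reverses. Flow A's sessions skew toward social, which has a lower base rate.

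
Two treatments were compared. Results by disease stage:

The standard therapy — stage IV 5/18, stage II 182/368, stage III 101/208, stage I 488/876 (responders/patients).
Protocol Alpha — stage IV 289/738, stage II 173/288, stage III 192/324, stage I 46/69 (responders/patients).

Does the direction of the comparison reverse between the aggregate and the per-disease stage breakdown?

Stage IV: the standard therapy 5/18 = 27.8%, Protocol Alpha 289/738 = 39.2% → Protocol Alpha
Stage II: the standard therapy 182/368 = 49.5%, Protocol Alpha 173/288 = 60.1% → Protocol Alpha
Stage III: the standard therapy 101/208 = 48.6%, Protocol Alpha 192/324 = 59.3% → Protocol Alpha
Stage I: the standard therapy 488/876 = 55.7%, Protocol Alpha 46/69 = 66.7% → Protocol Alpha
Overall: the standard therapy 776/1470 = 52.8%, Protocol Alpha 700/1419 = 49.3% → the standard therapy
Protocol Alpha wins each disease group but the standard therapy wins overall — the comparison reverses. Protocol Alpha's patients skew toward stage IV, which has a lower base rate.

Yes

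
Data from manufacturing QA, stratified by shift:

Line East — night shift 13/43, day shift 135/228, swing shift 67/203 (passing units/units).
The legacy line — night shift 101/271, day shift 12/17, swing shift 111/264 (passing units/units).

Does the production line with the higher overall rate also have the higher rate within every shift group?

Night shift: Line East 13/43 = 30.2%, the legacy line 101/271 = 37.3% → the legacy line
Day shift: Line East 135/228 = 59.2%, the legacy line 12/17 = 70.6% → the legacy line
Swing shift: Line East 67/203 = 33.0%, the legacy line 111/264 = 42.0% → the legacy line
Overall: Line East 215/474 = 45.4%, the legacy line 224/552 = 40.6% → Line East
The legacy line wins each shift group but Line East wins overall — the comparison reverses. The legacy line's units skew toward night shift, which has a lower base rate.

No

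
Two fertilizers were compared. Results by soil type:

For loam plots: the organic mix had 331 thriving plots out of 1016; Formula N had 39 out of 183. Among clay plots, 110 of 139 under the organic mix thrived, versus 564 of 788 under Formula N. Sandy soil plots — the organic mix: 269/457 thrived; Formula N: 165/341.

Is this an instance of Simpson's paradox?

Yes

Loam: the organic mix 331/1016 = 32.6%, Formula N 39/183 = 21.3% → the organic mix
Clay: the organic mix 110/139 = 79.1%, Formula N 564/788 = 71.6% → the organic mix
Sandy soil: the organic mix 269/457 = 58.9%, Formula N 165/341 = 48.4% → the organic mix
Overall: the organic mix 710/1612 = 44.0%, Formula N 768/1312 = 58.5% → Formula N
The organic mix wins each soil group but Formula N wins overall — the comparison reverses. The organic mix's plots skew toward loam, which has a lower base rate.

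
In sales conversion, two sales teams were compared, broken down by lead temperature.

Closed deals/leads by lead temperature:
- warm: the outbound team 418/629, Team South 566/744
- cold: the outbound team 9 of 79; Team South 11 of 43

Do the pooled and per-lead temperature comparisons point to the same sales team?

Warm: the outbound team 418/629 = 66.5%, Team South 566/744 = 76.1% → Team South
Cold: the outbound team 9/79 = 11.4%, Team South 11/43 = 25.6% → Team South
Overall: the outbound team 427/708 = 60.3%, Team South 577/787 = 73.3% → Team South
Team South wins overall and in every lead group — no reversal.

Yes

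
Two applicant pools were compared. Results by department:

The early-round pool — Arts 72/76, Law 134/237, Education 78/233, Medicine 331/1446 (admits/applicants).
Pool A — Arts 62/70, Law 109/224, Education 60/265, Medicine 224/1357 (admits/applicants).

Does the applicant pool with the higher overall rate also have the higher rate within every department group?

Yes

Arts: the early-round pool 72/76 = 94.7%, Pool A 62/70 = 88.6% → the early-round pool
Law: the early-round pool 134/237 = 56.5%, Pool A 109/224 = 48.7% → the early-round pool
Education: the early-round pool 78/233 = 33.5%, Pool A 60/265 = 22.6% → the early-round pool
Medicine: the early-round pool 331/1446 = 22.9%, Pool A 224/1357 = 16.5% → the early-round pool
Overall: the early-round pool 615/1992 = 30.9%, Pool A 455/1916 = 23.7% → the early-round pool
The early-round pool wins overall and in every department group — no reversal.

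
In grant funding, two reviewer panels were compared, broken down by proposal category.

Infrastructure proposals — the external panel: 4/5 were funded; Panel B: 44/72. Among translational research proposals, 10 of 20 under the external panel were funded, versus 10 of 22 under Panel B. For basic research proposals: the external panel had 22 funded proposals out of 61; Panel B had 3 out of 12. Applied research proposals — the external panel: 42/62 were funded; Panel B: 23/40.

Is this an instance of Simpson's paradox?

Yes

Infrastructure: the external panel 4/5 = 80.0%, Panel B 44/72 = 61.1% → the external panel
Translational research: the external panel 10/20 = 50.0%, Panel B 10/22 = 45.5% → the external panel
Basic research: the external panel 22/61 = 36.1%, Panel B 3/12 = 25.0% → the external panel
Applied research: the external panel 42/62 = 67.7%, Panel B 23/40 = 57.5% → the external panel
Overall: the external panel 78/148 = 52.7%, Panel B 80/146 = 54.8% → Panel B
The external panel wins each proposal group but Panel B wins overall — the comparison reverses. The external panel's proposals skew toward basic research, which has a lower base rate.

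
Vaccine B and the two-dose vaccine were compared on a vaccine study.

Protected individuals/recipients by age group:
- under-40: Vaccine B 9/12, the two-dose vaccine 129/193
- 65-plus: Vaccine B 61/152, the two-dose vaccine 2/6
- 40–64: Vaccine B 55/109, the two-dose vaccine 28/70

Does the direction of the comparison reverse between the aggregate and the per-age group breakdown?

Under-40: Vaccine B 9/12 = 75.0%, the two-dose vaccine 129/193 = 66.8% → Vaccine B
65-plus: Vaccine B 61/152 = 40.1%, the two-dose vaccine 2/6 = 33.3% → Vaccine B
40–64: Vaccine B 55/109 = 50.5%, the two-dose vaccine 28/70 = 40.0% → Vaccine B
Overall: Vaccine B 125/273 = 45.8%, the two-dose vaccine 159/269 = 59.1% → the two-dose vaccine
Vaccine B wins each age group but the two-dose vaccine wins overall — the comparison reverses. Vaccine B's recipients skew toward 65-plus, which has a lower base rate.

Yes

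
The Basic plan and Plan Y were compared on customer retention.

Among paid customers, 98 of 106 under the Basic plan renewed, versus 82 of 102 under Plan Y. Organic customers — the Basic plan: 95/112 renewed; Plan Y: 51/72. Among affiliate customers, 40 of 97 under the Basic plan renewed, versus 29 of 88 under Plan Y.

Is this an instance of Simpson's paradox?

Paid: the Basic plan 98/106 = 92.5%, Plan Y 82/102 = 80.4% → the Basic plan
Organic: the Basic plan 95/112 = 84.8%, Plan Y 51/72 = 70.8% → the Basic plan
Affiliate: the Basic plan 40/97 = 41.2%, Plan Y 29/88 = 33.0% → the Basic plan
Overall: the Basic plan 233/315 = 74.0%, Plan Y 162/262 = 61.8% → the Basic plan
The Basic plan wins overall and in every signup group — no reversal.

No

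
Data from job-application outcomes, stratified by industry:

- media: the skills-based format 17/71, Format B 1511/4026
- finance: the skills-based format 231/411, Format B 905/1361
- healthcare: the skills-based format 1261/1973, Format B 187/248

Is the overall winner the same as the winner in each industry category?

No

Media: the skills-based format 17/71 = 23.9%, Format B 1511/4026 = 37.5% → Format B
Finance: the skills-based format 231/411 = 56.2%, Format B 905/1361 = 66.5% → Format B
Healthcare: the skills-based format 1261/1973 = 63.9%, Format B 187/248 = 75.4% → Format B
Overall: the skills-based format 1509/2455 = 61.5%, Format B 2603/5635 = 46.2% → the skills-based format
Format B wins each industry group but the skills-based format wins overall — the comparison reverses. Format B's applications skew toward media, which has a lower base rate.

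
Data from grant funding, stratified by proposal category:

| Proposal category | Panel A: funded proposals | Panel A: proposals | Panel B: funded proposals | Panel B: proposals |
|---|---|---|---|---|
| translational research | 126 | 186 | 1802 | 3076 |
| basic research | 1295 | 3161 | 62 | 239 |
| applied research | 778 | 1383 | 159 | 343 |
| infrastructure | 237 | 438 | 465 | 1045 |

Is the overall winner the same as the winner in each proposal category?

Translational research: Panel A 126/186 = 67.7%, Panel B 1802/3076 = 58.6% → Panel A
Basic research: Panel A 1295/3161 = 41.0%, Panel B 62/239 = 25.9% → Panel A
Applied research: Panel A 778/1383 = 56.3%, Panel B 159/343 = 46.4% → Panel A
Infrastructure: Panel A 237/438 = 54.1%, Panel B 465/1045 = 44.5% → Panel A
Overall: Panel A 2436/5168 = 47.1%, Panel B 2488/4703 = 52.9% → Panel B
Panel A wins each proposal group but Panel B wins overall — the comparison reverses. Panel A's proposals skew toward basic research, which has a lower base rate.

No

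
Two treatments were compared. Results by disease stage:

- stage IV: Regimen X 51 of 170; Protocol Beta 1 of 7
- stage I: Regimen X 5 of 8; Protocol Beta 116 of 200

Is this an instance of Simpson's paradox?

Stage IV: Regimen X 51/170 = 30.0%, Protocol Beta 1/7 = 14.3% → Regimen X
Stage I: Regimen X 5/8 = 62.5%, Protocol Beta 116/200 = 58.0% → Regimen X
Overall: Regimen X 56/178 = 31.5%, Protocol Beta 117/207 = 56.5% → Protocol Beta
Regimen X wins each disease group but Protocol Beta wins overall — the comparison reverses. Regimen X's patients skew toward stage IV, which has a lower base rate.

Yes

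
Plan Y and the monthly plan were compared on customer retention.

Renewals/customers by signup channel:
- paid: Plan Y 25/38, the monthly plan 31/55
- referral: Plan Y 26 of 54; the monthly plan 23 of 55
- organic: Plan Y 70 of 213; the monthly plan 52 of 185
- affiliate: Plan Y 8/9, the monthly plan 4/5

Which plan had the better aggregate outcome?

Paid: Plan Y 25/38 = 65.8%, the monthly plan 31/55 = 56.4% → Plan Y
Referral: Plan Y 26/54 = 48.1%, the monthly plan 23/55 = 41.8% → Plan Y
Organic: Plan Y 70/213 = 32.9%, the monthly plan 52/185 = 28.1% → Plan Y
Affiliate: Plan Y 8/9 = 88.9%, the monthly plan 4/5 = 80.0% → Plan Y
Overall: Plan Y 129/314 = 41.1%, the monthly plan 110/300 = 36.7% → Plan Y

Plan Y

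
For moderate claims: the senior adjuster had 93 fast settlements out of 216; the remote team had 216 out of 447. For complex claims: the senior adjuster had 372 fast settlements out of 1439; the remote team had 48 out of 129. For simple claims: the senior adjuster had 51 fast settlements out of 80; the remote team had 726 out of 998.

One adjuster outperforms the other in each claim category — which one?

the remote team

Moderate: the senior adjuster 93/216 = 43.1%, the remote team 216/447 = 48.3% → the remote team
Complex: the senior adjuster 372/1439 = 25.9%, the remote team 48/129 = 37.2% → the remote team
Simple: the senior adjuster 51/80 = 63.8%, the remote team 726/998 = 72.7% → the remote team
The remote team has the higher rate in all 3 groups.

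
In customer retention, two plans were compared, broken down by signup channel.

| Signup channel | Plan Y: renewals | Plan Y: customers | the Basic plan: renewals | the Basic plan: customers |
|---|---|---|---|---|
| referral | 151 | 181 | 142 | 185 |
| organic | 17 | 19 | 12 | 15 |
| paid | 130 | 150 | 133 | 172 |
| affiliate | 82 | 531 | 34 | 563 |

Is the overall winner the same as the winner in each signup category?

Referral: Plan Y 151/181 = 83.4%, the Basic plan 142/185 = 76.8% → Plan Y
Organic: Plan Y 17/19 = 89.5%, the Basic plan 12/15 = 80.0% → Plan Y
Paid: Plan Y 130/150 = 86.7%, the Basic plan 133/172 = 77.3% → Plan Y
Affiliate: Plan Y 82/531 = 15.4%, the Basic plan 34/563 = 6.0% → Plan Y
Overall: Plan Y 380/881 = 43.1%, the Basic plan 321/935 = 34.3% → Plan Y
Plan Y wins overall and in every signup group — no reversal.

Yes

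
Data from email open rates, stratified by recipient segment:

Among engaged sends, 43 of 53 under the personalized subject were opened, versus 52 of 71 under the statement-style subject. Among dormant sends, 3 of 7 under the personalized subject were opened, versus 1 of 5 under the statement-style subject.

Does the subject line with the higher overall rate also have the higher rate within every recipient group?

Yes

Engaged: the personalized subject 43/53 = 81.1%, the statement-style subject 52/71 = 73.2% → the personalized subject
Dormant: the personalized subject 3/7 = 42.9%, the statement-style subject 1/5 = 20.0% → the personalized subject
Overall: the personalized subject 46/60 = 76.7%, the statement-style subject 53/76 = 69.7% → the personalized subject
The personalized subject wins overall and in every recipient group — no reversal.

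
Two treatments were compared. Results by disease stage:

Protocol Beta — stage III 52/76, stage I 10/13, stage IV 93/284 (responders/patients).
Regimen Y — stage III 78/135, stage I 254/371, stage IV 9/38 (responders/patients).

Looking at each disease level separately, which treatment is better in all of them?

Protocol Beta

Stage III: Protocol Beta 52/76 = 68.4%, Regimen Y 78/135 = 57.8% → Protocol Beta
Stage I: Protocol Beta 10/13 = 76.9%, Regimen Y 254/371 = 68.5% → Protocol Beta
Stage IV: Protocol Beta 93/284 = 32.7%, Regimen Y 9/38 = 23.7% → Protocol Beta
Protocol Beta has the higher rate in all 3 groups.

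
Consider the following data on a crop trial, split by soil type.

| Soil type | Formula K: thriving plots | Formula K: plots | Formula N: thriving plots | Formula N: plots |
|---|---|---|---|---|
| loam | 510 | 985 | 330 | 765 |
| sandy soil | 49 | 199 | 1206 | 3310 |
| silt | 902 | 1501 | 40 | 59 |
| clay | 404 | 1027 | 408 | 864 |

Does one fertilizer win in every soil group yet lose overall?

No

Loam: Formula K 510/985 = 51.8%, Formula N 330/765 = 43.1% → Formula K
Sandy soil: Formula K 49/199 = 24.6%, Formula N 1206/3310 = 36.4% → Formula N
Silt: Formula K 902/1501 = 60.1%, Formula N 40/59 = 67.8% → Formula N
Clay: Formula K 404/1027 = 39.3%, Formula N 408/864 = 47.2% → Formula N
Overall: Formula K 1865/3712 = 50.2%, Formula N 1984/4998 = 39.7% → Formula K
Neither sweeps: Formula K wins 1 of 4 groups, Formula N wins 3. Formula K wins overall but not every group — no Simpson reversal.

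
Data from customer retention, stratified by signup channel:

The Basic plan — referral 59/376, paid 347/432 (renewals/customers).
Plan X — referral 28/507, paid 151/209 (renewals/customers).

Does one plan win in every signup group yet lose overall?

Referral: the Basic plan 59/376 = 15.7%, Plan X 28/507 = 5.5% → the Basic plan
Paid: the Basic plan 347/432 = 80.3%, Plan X 151/209 = 72.2% → the Basic plan
Overall: the Basic plan 406/808 = 50.2%, Plan X 179/716 = 25.0% → the Basic plan
The Basic plan wins overall and in every signup group — no reversal.

No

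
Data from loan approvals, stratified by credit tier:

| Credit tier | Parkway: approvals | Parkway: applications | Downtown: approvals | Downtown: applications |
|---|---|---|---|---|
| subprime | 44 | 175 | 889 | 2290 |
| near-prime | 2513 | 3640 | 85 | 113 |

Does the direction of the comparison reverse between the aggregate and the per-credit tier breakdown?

Yes

Subprime: Parkway 44/175 = 25.1%, Downtown 889/2290 = 38.8% → Downtown
Near-prime: Parkway 2513/3640 = 69.0%, Downtown 85/113 = 75.2% → Downtown
Overall: Parkway 2557/3815 = 67.0%, Downtown 974/2403 = 40.5% → Parkway
Downtown wins each credit group but Parkway wins overall — the comparison reverses. Downtown's applications skew toward subprime, which has a lower base rate.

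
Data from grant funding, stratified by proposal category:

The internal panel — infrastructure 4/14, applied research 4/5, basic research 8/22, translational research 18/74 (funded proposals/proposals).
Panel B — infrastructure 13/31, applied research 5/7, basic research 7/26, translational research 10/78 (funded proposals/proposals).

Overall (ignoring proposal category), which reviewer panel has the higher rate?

Infrastructure: the internal panel 4/14 = 28.6%, Panel B 13/31 = 41.9% → Panel B
Applied research: the internal panel 4/5 = 80.0%, Panel B 5/7 = 71.4% → the internal panel
Basic research: the internal panel 8/22 = 36.4%, Panel B 7/26 = 26.9% → the internal panel
Translational research: the internal panel 18/74 = 24.3%, Panel B 10/78 = 12.8% → the internal panel
Overall: the internal panel 34/115 = 29.6%, Panel B 35/142 = 24.6% → the internal panel
(Neither sweeps every proposal group, but the internal panel has the higher pooled rate.)

the internal panel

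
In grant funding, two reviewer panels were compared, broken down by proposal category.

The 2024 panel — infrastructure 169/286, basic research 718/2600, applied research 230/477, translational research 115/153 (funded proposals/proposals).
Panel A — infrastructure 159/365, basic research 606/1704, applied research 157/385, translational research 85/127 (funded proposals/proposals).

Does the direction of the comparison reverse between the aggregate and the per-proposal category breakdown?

No

Infrastructure: the 2024 panel 169/286 = 59.1%, Panel A 159/365 = 43.6% → the 2024 panel
Basic research: the 2024 panel 718/2600 = 27.6%, Panel A 606/1704 = 35.6% → Panel A
Applied research: the 2024 panel 230/477 = 48.2%, Panel A 157/385 = 40.8% → the 2024 panel
Translational research: the 2024 panel 115/153 = 75.2%, Panel A 85/127 = 66.9% → the 2024 panel
Overall: the 2024 panel 1232/3516 = 35.0%, Panel A 1007/2581 = 39.0% → Panel A
Neither sweeps: the 2024 panel wins 3 of 4 groups, Panel A wins 1. Panel A wins overall but not every group — no Simpson reversal.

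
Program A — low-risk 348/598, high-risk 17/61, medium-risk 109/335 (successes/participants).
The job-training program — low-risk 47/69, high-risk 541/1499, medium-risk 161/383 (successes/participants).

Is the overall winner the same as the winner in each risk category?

No

Low-risk: Program A 348/598 = 58.2%, the job-training program 47/69 = 68.1% → the job-training program
High-risk: Program A 17/61 = 27.9%, the job-training program 541/1499 = 36.1% → the job-training program
Medium-risk: Program A 109/335 = 32.5%, the job-training program 161/383 = 42.0% → the job-training program
Overall: Program A 474/994 = 47.7%, the job-training program 749/1951 = 38.4% → Program A
The job-training program wins each risk group but Program A wins overall — the comparison reverses. The job-training program's participants skew toward high-risk, which has a lower base rate.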